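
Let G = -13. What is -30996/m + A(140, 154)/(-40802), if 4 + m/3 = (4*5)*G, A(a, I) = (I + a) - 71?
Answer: 8781404/224411 ≈ 39.131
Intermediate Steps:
A(a, I) = -71 + I + a
m = -792 (m = -12 + 3*((4*5)*(-13)) = -12 + 3*(20*(-13)) = -12 + 3*(-260) = -12 - 780 = -792)
-30996/m + A(140, 154)/(-40802) = -30996/(-792) + (-71 + 154 + 140)/(-40802) = -30996*(-1/792) + 223*(-1/40802) = 861/22 - 223/40802 = 8781404/224411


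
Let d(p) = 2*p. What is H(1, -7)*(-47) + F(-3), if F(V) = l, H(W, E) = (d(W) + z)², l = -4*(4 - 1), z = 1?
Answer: -435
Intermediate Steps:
l = -12 (l = -4*3 = -12)
H(W, E) = (1 + 2*W)² (H(W, E) = (2*W + 1)² = (1 + 2*W)²)
F(V) = -12
H(1, -7)*(-47) + F(-3) = (1 + 2*1)²*(-47) - 12 = (1 + 2)²*(-47) - 12 = 3²*(-47) - 12 = 9*(-47) - 12 = -423 - 12 = -435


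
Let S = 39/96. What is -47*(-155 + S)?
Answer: 232509/32 ≈ 7265.9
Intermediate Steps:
S = 13/32 (S = 39*(1/96) = 13/32 ≈ 0.40625)
-47*(-155 + S) = -47*(-155 + 13/32) = -47*(-4947/32) = 232509/32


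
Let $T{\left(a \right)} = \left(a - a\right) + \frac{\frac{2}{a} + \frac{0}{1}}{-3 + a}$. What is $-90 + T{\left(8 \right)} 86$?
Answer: $- \frac{857}{10} \approx -85.7$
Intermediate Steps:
$T{\left(a \right)} = \frac{2}{a \left(-3 + a\right)}$ ($T{\left(a \right)} = 0 + \frac{\frac{2}{a} + 0 \cdot 1}{-3 + a} = 0 + \frac{\frac{2}{a} + 0}{-3 + a} = 0 + \frac{2 \frac{1}{a}}{-3 + a} = 0 + \frac{2}{a \left(-3 + a\right)} = \frac{2}{a \left(-3 + a\right)}$)
$-90 + T{\left(8 \right)} 86 = -90 + \frac{2}{8 \left(-3 + 8\right)} 86 = -90 + 2 \cdot \frac{1}{8} \cdot \frac{1}{5} \cdot 86 = -90 + \frac{1}{20} \cdot 86 = -90 + \frac{43}{10} = - \frac{857}{10}$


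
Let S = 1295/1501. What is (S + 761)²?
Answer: 1307720325136/2253001 ≈ 5.8044e+5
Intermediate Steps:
S = 1295/1501 (S = 1295*(1/1501) = 1295/1501 ≈ 0.86276)
(S + 761)² = (1295/1501 + 761)² = (1143556/1501)² = 1307720325136/2253001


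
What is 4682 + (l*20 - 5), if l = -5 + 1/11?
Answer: 50367/11 ≈ 4578.8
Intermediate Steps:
l = -54/11 (l = -5 + 1/11 = -54/11 ≈ -4.9091)
4682 + (l*20 - 5) = 4682 + (-54/11*20 - 5) = 4682 + (-1080/11 - 5) = 4682 - 1135/11 = 50367/11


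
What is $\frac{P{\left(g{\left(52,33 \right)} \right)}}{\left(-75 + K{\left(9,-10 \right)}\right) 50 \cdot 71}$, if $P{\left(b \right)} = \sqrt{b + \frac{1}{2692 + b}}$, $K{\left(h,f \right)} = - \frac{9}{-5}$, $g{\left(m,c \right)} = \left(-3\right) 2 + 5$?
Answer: $- \frac{i \sqrt{804310}}{233094420} \approx - 3.8475 \cdot 10^{-6} i$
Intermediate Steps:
$g{\left(m,c \right)} = -1$ ($g{\left(m,c \right)} = -6 + 5 = -1$)
$K{\left(h,f \right)} = \frac{9}{5}$ ($K{\left(h,f \right)} = \left(-9\right) \left(- \frac{1}{5}\right) = \frac{9}{5}$)
$\frac{P{\left(g{\left(52,33 \right)} \right)}}{\left(-75 + K{\left(9,-10 \right)}\right) 50 \cdot 71} = \frac{\sqrt{\frac{1 - \left(2692 - 1\right)}{2692 - 1}}}{\left(-75 + \frac{9}{5}\right) 50 \cdot 71} = \frac{\sqrt{\frac{1 - 2691}{2691}}}{\left(- \frac{366}{5}\right) 50 \cdot 71} = \frac{\sqrt{\frac{1 - 2691}{2691}}}{\left(-3660\right) 71} = \frac{\sqrt{\frac{1}{2691} \left(-2690\right)}}{-259860} = \sqrt{- \frac{2690}{2691}} \left(- \frac{1}{259860}\right) = \frac{i \sqrt{804310}}{897} \left(- \frac{1}{259860}\right) = - \frac{i \sqrt{804310}}{233094420}$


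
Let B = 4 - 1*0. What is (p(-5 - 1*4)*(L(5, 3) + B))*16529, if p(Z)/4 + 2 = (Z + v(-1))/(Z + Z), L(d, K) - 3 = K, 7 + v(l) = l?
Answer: -6281020/9 ≈ -6.9789e+5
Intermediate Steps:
v(l) = -7 + l
L(d, K) = 3 + K
B = 4 (B = 4 + 0 = 4)
p(Z) = -8 + 2*(-8 + Z)/Z (p(Z) = -8 + 4*((Z + (-7 - 1))/(Z + Z)) = -8 + 4*((Z - 8)/((2*Z))) = -8 + 4*((-8 + Z)*(1/(2*Z))) = -8 + 4*((-8 + Z)/(2*Z)) = -8 + 2*(-8 + Z)/Z)
(p(-5 - 1*4)*(L(5, 3) + B))*16529 = ((-6 - 16/(-5 - 1*4))*((3 + 3) + 4))*16529 = ((-6 - 16/(-5 - 4))*(6 + 4))*16529 = ((-6 - 16/(-9))*10)*16529 = ((-6 - 16*(-⅑))*10)*16529 = ((-6 + 16/9)*10)*16529 = -38/9*10*16529 = -380/9*16529 = -6281020/9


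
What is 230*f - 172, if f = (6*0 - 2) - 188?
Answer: -43872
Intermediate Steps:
f = -190 (f = (0 - 2) - 188 = -2 - 188 = -190)
230*f - 172 = 230*(-190) - 172 = -43700 - 172 = -43872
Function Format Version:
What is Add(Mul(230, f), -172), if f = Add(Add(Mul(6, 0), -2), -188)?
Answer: -43872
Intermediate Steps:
f = -190 (f = Add(Add(0, -2), -188) = Add(-2, -188) = -190)
Add(Mul(230, f), -172) = Add(Mul(230, -190), -172) = Add(-43700, -172) = -43872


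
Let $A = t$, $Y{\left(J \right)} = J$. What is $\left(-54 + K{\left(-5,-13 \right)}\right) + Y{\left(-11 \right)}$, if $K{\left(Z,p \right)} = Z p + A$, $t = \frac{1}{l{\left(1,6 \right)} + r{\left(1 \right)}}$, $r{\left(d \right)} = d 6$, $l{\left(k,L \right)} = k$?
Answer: $\frac{1}{7} \approx 0.14286$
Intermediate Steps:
$r{\left(d \right)} = 6 d$
$t = \frac{1}{7}$ ($t = \frac{1}{1 + 6 \cdot 1} = \frac{1}{1 + 6} = \frac{1}{7} \approx 0.14286$)
$A = \frac{1}{7} \approx 0.14286$
$K{\left(Z,p \right)} = \frac{1}{7} + Z p$ ($K{\left(Z,p \right)} = Z p + \frac{1}{7} = \frac{1}{7} + Z p$)
$\left(-54 + K{\left(-5,-13 \right)}\right) + Y{\left(-11 \right)} = \left(-54 + \left(\frac{1}{7} - -65\right)\right) - 11 = \left(-54 + \left(\frac{1}{7} + 65\right)\right) - 11 = \left(-54 + \frac{456}{7}\right) - 11 = \frac{78}{7} - 11 = \frac{1}{7}$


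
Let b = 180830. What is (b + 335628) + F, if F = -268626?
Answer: 247832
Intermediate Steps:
(b + 335628) + F = (180830 + 335628) - 268626 = 516458 - 268626 = 247832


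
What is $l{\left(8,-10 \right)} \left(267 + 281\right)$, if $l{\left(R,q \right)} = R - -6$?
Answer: $7672$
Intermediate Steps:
$l{\left(R,q \right)} = 6 + R$ ($l{\left(R,q \right)} = R + 6 = 6 + R$)
$l{\left(8,-10 \right)} \left(267 + 281\right) = \left(6 + 8\right) \left(267 + 281\right) = 14 \cdot 548 = 7672$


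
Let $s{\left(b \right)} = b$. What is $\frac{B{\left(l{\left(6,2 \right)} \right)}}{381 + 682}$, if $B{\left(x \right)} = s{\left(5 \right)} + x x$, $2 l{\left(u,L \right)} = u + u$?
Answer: $\frac{41}{1063} \approx 0.03857$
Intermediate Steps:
$l{\left(u,L \right)} = u$ ($l{\left(u,L \right)} = \frac{u + u}{2} = \frac{2 u}{2} = u$)
$B{\left(x \right)} = 5 + x^{2}$ ($B{\left(x \right)} = 5 + x x = 5 + x^{2}$)
$\frac{B{\left(l{\left(6,2 \right)} \right)}}{381 + 682} = \frac{5 + 6^{2}}{381 + 682} = \frac{5 + 36}{1063} = 41 \cdot \frac{1}{1063} = \frac{41}{1063}$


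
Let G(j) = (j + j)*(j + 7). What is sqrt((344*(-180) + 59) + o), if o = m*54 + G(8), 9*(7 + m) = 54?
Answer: 5*I*sqrt(2467) ≈ 248.34*I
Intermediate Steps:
m = -1 (m = -7 + (1/9)*54 = -7 + 6 = -1)
G(j) = 2*j*(7 + j) (G(j) = (2*j)*(7 + j) = 2*j*(7 + j))
o = 186 (o = -1*54 + 2*8*(7 + 8) = -54 + 2*8*15 = -54 + 240 = 186)
sqrt((344*(-180) + 59) + o) = sqrt((344*(-180) + 59) + 186) = sqrt((-61920 + 59) + 186) = sqrt(-61861 + 186) = sqrt(-61675) = 5*I*sqrt(2467)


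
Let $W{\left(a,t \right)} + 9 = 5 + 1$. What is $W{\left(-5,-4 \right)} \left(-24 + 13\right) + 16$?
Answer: $49$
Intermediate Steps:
$W{\left(a,t \right)} = -3$ ($W{\left(a,t \right)} = -9 + \left(5 + 1\right) = -9 + 6 = -3$)
$W{\left(-5,-4 \right)} \left(-24 + 13\right) + 16 = - 3 \left(-24 + 13\right) + 16 = \left(-3\right) \left(-11\right) + 16 = 33 + 16 = 49$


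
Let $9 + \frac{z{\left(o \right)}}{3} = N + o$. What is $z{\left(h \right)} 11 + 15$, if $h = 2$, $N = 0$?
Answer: $-216$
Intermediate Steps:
$z{\left(o \right)} = -27 + 3 o$ ($z{\left(o \right)} = -27 + 3 \left(0 + o\right) = -27 + 3 o$)
$z{\left(h \right)} 11 + 15 = \left(-27 + 3 \cdot 2\right) 11 + 15 = \left(-27 + 6\right) 11 + 15 = \left(-21\right) 11 + 15 = -231 + 15 = -216$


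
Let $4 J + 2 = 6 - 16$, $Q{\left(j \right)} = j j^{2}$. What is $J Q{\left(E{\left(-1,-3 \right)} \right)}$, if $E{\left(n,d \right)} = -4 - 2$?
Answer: $648$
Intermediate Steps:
$E{\left(n,d \right)} = -6$ ($E{\left(n,d \right)} = -4 - 2 = -6$)
$Q{\left(j \right)} = j^{3}$
$J = -3$ ($J = - \frac{1}{2} + \frac{6 - 16}{4} = - \frac{1}{2} + \frac{1}{4} \left(-10\right) = - \frac{1}{2} - \frac{5}{2} = -3$)
$J Q{\left(E{\left(-1,-3 \right)} \right)} = - 3 \left(-6\right)^{3} = \left(-3\right) \left(-216\right) = 648$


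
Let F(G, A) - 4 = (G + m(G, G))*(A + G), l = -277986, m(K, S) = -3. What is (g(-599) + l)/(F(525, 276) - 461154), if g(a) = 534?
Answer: 69363/10757 ≈ 6.4482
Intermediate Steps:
F(G, A) = 4 + (-3 + G)*(A + G) (F(G, A) = 4 + (G - 3)*(A + G) = 4 + (-3 + G)*(A + G))
(g(-599) + l)/(F(525, 276) - 461154) = (534 - 277986)/((4 + 525² - 3*276 - 3*525 + 276*525) - 461154) = -277452/((4 + 275625 - 828 - 1575 + 144900) - 461154) = -277452/(418126 - 461154) = -277452/(-43028) = -277452*(-1/43028) = 69363/10757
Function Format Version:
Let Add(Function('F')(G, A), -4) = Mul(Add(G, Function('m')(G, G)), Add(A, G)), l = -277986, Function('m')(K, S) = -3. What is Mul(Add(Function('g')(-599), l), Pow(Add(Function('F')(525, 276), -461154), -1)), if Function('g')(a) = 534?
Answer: Rational(69363, 10757) ≈ 6.4482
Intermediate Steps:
Function('F')(G, A) = Add(4, Mul(Add(-3, G), Add(A, G))) (Function('F')(G, A) = Add(4, Mul(Add(G, -3), Add(A, G))) = Add(4, Mul(Add(-3, G), Add(A, G))))
Mul(Add(Function('g')(-599), l), Pow(Add(Function('F')(525, 276), -461154), -1)) = Mul(Add(534, -277986), Pow(Add(Add(4, Pow(525, 2), Mul(-3, 276), Mul(-3, 525), Mul(276, 525)), -461154), -1)) = Mul(-277452, Pow(Add(Add(4, 275625, -828, -1575, 144900), -461154), -1)) = Mul(-277452, Pow(Add(418126, -461154), -1)) = Mul(-277452, Pow(-43028, -1)) = Mul(-277452, Rational(-1, 43028)) = Rational(69363, 10757)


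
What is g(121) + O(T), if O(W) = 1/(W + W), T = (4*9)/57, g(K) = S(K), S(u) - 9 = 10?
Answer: 475/24 ≈ 19.792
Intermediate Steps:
S(u) = 19 (S(u) = 9 + 10 = 19)
g(K) = 19
T = 12/19 (T = 36*(1/57) = 12/19 ≈ 0.63158)
O(W) = 1/(2*W)
g(121) + O(T) = 19 + 1/(2*(12/19)) = 19 + (1/2)*(19/12) = 19 + 19/24 = 475/24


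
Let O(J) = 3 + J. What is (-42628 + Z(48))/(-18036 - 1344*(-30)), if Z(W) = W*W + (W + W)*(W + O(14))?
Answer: -8521/5571 ≈ -1.5295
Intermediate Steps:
Z(W) = W² + 2*W*(17 + W) (Z(W) = W*W + (W + W)*(W + (3 + 14)) = W² + (2*W)*(W + 17) = W² + (2*W)*(17 + W) = W² + 2*W*(17 + W))
(-42628 + Z(48))/(-18036 - 1344*(-30)) = (-42628 + 48*(34 + 3*48))/(-18036 - 1344*(-30)) = (-42628 + 48*(34 + 144))/(-18036 + 40320) = (-42628 + 48*178)/22284 = (-42628 + 8544)*(1/22284) = -34084*1/22284 = -8521/5571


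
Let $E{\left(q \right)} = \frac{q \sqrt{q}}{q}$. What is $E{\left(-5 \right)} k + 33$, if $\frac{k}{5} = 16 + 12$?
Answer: $33 + 140 i \sqrt{5} \approx 33.0 + 313.05 i$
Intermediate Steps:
$k = 140$ ($k = 5 \left(16 + 12\right) = 5 \cdot 28 = 140$)
$E{\left(q \right)} = \sqrt{q}$ ($E{\left(q \right)} = \frac{q^{\frac{3}{2}}}{q} = \sqrt{q}$)
$E{\left(-5 \right)} k + 33 = \sqrt{-5} \cdot 140 + 33 = i \sqrt{5} \cdot 140 + 33 = 140 i \sqrt{5} + 33 = 33 + 140 i \sqrt{5}$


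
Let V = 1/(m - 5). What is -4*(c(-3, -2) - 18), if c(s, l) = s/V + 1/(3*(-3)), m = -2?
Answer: -104/9 ≈ -11.556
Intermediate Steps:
V = -⅐ (V = 1/(-2 - 5) = 1/(-7) = -⅐ ≈ -0.14286)
c(s, l) = -⅑ - 7*s (c(s, l) = s/(-⅐) + 1/(3*(-3)) = s*(-7) + (⅓)*(-⅓) = -7*s - ⅑ = -⅑ - 7*s)
-4*(c(-3, -2) - 18) = -4*((-⅑ - 7*(-3)) - 18) = -4*((-⅑ + 21) - 18) = -4*(188/9 - 18) = -4*26/9 = -104/9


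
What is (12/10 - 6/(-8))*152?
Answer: 1482/5 ≈ 296.40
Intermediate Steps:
(12/10 - 6/(-8))*152 = (12*(1/10) - 6*(-1/8))*152 = (6/5 + 3/4)*152 = (39/20)*152 = 1482/5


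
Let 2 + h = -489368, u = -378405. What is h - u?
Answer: -110965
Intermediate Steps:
h = -489370 (h = -2 - 489368 = -489370)
h - u = -489370 - 1*(-378405) = -489370 + 378405 = -110965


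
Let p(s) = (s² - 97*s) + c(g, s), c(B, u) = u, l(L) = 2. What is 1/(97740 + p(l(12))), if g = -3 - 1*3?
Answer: 1/97552 ≈ 1.0251e-5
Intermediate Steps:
g = -6 (g = -3 - 3 = -6)
p(s) = s² - 96*s (p(s) = (s² - 97*s) + s = s² - 96*s)
1/(97740 + p(l(12))) = 1/(97740 + 2*(-96 + 2)) = 1/(97740 + 2*(-94)) = 1/(97740 - 188) = 1/97552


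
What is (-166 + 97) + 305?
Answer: 236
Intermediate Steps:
(-166 + 97) + 305 = -69 + 305 = 236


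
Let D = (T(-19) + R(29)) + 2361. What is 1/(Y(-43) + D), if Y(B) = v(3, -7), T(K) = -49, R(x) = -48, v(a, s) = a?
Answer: 1/2267 ≈ 0.00044111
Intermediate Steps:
Y(B) = 3
D = 2264 (D = (-49 - 48) + 2361 = -97 + 2361 = 2264)
1/(Y(-43) + D) = 1/(3 + 2264) = 1/2267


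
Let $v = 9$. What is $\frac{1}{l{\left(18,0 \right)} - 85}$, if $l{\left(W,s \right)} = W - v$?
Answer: $- \frac{1}{76} \approx -0.013158$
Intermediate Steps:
$l{\left(W,s \right)} = -9 + W$ ($l{\left(W,s \right)} = W - 9 = -9 + W$)
$\frac{1}{l{\left(18,0 \right)} - 85} = \frac{1}{\left(-9 + 18\right) - 85} = \frac{1}{9 - 85} = \frac{1}{-76} = - \frac{1}{76}$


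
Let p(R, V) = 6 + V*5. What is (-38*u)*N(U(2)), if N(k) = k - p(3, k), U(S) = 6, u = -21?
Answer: -23940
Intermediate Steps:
p(R, V) = 6 + 5*V
N(k) = -6 - 4*k (N(k) = k - (6 + 5*k) = k + (-6 - 5*k) = -6 - 4*k)
(-38*u)*N(U(2)) = (-38*(-21))*(-6 - 4*6) = 798*(-6 - 24) = 798*(-30) = -23940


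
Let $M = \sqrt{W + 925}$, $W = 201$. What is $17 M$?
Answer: $17 \sqrt{1126} \approx 570.45$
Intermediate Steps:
$M = \sqrt{1126}$ ($M = \sqrt{201 + 925} = \sqrt{1126} \approx 33.556$)
$17 M = 17 \sqrt{1126}$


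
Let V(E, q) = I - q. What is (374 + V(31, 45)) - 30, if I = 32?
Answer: 331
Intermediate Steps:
V(E, q) = 32 - q
(374 + V(31, 45)) - 30 = (374 + (32 - 1*45)) - 30 = (374 + (32 - 45)) - 30 = (374 - 13) - 30 = 361 - 30 = 331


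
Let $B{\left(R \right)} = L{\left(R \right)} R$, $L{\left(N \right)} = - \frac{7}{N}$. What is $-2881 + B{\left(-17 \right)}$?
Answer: $-2888$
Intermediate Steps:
$B{\left(R \right)} = -7$ ($B{\left(R \right)} = - \frac{7}{R} R = -7$)
$-2881 + B{\left(-17 \right)} = -2881 - 7 = -2888$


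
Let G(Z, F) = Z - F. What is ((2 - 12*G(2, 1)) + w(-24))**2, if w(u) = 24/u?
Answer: 121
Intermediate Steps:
((2 - 12*G(2, 1)) + w(-24))**2 = ((2 - 12*(2 - 1*1)) + 24/(-24))**2 = ((2 - 12*(2 - 1)) + 24*(-1/24))**2 = ((2 - 12*1) - 1)**2 = ((2 - 12) - 1)**2 = (-10 - 1)**2 = (-11)**2 = 121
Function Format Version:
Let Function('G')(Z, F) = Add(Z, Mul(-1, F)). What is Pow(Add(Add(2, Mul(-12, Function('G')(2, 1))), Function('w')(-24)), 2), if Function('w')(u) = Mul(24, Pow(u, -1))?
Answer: 121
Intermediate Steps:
Pow(Add(Add(2, Mul(-12, Function('G')(2, 1))), Function('w')(-24)), 2) = Pow(Add(Add(2, Mul(-12, Add(2, Mul(-1, 1)))), Mul(24, Pow(-24, -1))), 2) = Pow(Add(Add(2, Mul(-12, Add(2, -1))), Mul(24, Rational(-1, 24))), 2) = Pow(Add(Add(2, Mul(-12, 1)), -1), 2) = Pow(Add(Add(2, -12), -1), 2) = Pow(Add(-10, -1), 2) = Pow(-11, 2) = 121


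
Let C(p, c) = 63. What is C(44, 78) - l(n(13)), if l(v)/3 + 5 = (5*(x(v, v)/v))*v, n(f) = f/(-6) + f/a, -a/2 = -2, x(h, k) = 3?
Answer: 33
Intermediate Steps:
a = 4 (a = -2*(-2) = 4)
n(f) = f/12 (n(f) = f/(-6) + f/4 = f*(-⅙) + f*(¼) = -f/6 + f/4 = f/12)
l(v) = 30 (l(v) = -15 + 3*((5*(3/v))*v) = -15 + 3*((15/v)*v) = -15 + 3*15 = -15 + 45 = 30)
C(44, 78) - l(n(13)) = 63 - 1*30 = 63 - 30 = 33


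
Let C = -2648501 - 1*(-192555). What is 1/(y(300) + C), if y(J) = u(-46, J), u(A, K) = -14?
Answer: -1/2455960 ≈ -4.0717e-7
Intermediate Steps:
y(J) = -14
C = -2455946 (C = -2648501 + 192555 = -2455946)
1/(y(300) + C) = 1/(-14 - 2455946) = 1/(-2455960) = -1/2455960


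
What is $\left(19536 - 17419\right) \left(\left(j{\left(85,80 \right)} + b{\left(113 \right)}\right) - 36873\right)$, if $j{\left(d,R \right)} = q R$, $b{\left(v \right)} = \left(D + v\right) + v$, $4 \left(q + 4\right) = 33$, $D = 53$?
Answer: $-76749718$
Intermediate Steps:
$q = \frac{17}{4}$ ($q = -4 + \frac{1}{4} \cdot 33 = -4 + \frac{33}{4} = \frac{17}{4} \approx 4.25$)
$b{\left(v \right)} = 53 + 2 v$ ($b{\left(v \right)} = \left(53 + v\right) + v = 53 + 2 v$)
$j{\left(d,R \right)} = \frac{17 R}{4}$
$\left(19536 - 17419\right) \left(\left(j{\left(85,80 \right)} + b{\left(113 \right)}\right) - 36873\right) = \left(19536 - 17419\right) \left(\left(\frac{17}{4} \cdot 80 + \left(53 + 2 \cdot 113\right)\right) - 36873\right) = 2117 \left(\left(340 + \left(53 + 226\right)\right) - 36873\right) = 2117 \left(\left(340 + 279\right) - 36873\right) = 2117 \left(619 - 36873\right) = 2117 \left(-36254\right) = -76749718$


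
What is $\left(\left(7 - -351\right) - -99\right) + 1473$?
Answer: $1930$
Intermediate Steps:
$\left(\left(7 - -351\right) - -99\right) + 1473 = \left(\left(7 + 351\right) + \left(-29 + 128\right)\right) + 1473 = \left(358 + 99\right) + 1473 = 457 + 1473 = 1930$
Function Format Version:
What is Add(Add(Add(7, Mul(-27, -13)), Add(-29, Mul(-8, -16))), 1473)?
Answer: 1930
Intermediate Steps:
Add(Add(Add(7, Mul(-27, -13)), Add(-29, Mul(-8, -16))), 1473) = Add(Add(Add(7, 351), Add(-29, 128)), 1473) = Add(Add(358, 99), 1473) = Add(457, 1473) = 1930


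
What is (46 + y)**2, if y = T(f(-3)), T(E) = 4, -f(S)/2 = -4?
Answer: 2500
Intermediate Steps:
f(S) = 8 (f(S) = -2*(-4) = 8)
y = 4
(46 + y)**2 = (46 + 4)**2 = 50**2 = 2500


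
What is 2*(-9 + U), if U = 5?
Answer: -8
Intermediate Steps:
2*(-9 + U) = 2*(-9 + 5) = 2*(-4) = -8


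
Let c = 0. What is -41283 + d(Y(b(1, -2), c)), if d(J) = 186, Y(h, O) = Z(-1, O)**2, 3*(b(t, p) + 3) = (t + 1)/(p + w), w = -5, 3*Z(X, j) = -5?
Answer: -41097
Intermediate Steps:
Z(X, j) = -5/3 (Z(X, j) = (1/3)*(-5) = -5/3)
b(t, p) = -3 + (1 + t)/(3*(-5 + p)) (b(t, p) = -3 + ((t + 1)/(p - 5))/3 = -3 + ((1 + t)/(-5 + p))/3 = -3 + (1 + t)/(3*(-5 + p)))
Y(h, O) = 25/9 (Y(h, O) = (-5/3)**2 = 25/9)
-41283 + d(Y(b(1, -2), c)) = -41283 + 186 = -41097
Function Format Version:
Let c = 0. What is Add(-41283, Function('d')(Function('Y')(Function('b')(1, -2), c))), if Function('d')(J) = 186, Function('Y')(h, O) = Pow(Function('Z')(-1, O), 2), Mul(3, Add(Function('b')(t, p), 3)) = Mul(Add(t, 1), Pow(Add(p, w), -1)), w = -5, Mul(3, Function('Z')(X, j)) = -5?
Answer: -41097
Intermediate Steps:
Function('Z')(X, j) = Rational(-5, 3) (Function('Z')(X, j) = Mul(Rational(1, 3), -5) = Rational(-5, 3))
Function('b')(t, p) = Add(-3, Mul(Rational(1, 3), Pow(Add(-5, p), -1), Add(1, t))) (Function('b')(t, p) = Add(-3, Mul(Rational(1, 3), Mul(Add(t, 1), Pow(Add(p, -5), -1)))) = Add(-3, Mul(Rational(1, 3), Mul(Add(1, t), Pow(Add(-5, p), -1)))) = Add(-3, Mul(Rational(1, 3), Mul(Pow(Add(-5, p), -1), Add(1, t)))) = Add(-3, Mul(Rational(1, 3), Pow(Add(-5, p), -1), Add(1, t))))
Function('Y')(h, O) = Rational(25, 9) (Function('Y')(h, O) = Pow(Rational(-5, 3), 2) = Rational(25, 9))
Add(-41283, Function('d')(Function('Y')(Function('b')(1, -2), c))) = Add(-41283, 186) = -41097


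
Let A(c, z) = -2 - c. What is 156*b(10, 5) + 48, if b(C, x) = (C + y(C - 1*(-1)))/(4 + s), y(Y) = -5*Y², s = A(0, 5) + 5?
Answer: -13212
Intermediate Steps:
s = 3 (s = (-2 - 1*0) + 5 = (-2 + 0) + 5 = -2 + 5 = 3)
b(C, x) = -5*(1 + C)²/7 + C/7 (b(C, x) = (C - 5*(C - 1*(-1))²)/(4 + 3) = (C - 5*(C + 1)²)/7 = (C - 5*(1 + C)²)*(⅐) = -5*(1 + C)²/7 + C/7)
156*b(10, 5) + 48 = 156*(-5*(1 + 10)²/7 + (⅐)*10) + 48 = 156*(-5/7*11² + 10/7) + 48 = 156*(-5/7*121 + 10/7) + 48 = 156*(-605/7 + 10/7) + 48 = 156*(-85) + 48 = -13260 + 48 = -13212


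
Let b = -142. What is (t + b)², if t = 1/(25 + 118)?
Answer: 412293025/20449 ≈ 20162.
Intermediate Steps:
t = 1/143 ≈ 0.0069930
(t + b)² = (1/143 - 142)² = (-20305/143)² = 412293025/20449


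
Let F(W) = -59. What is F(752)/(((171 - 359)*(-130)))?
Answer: -59/24440 ≈ -0.0024141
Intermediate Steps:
F(752)/(((171 - 359)*(-130))) = -59*(-1/(130*(171 - 359))) = -59/((-188*(-130))) = -59/24440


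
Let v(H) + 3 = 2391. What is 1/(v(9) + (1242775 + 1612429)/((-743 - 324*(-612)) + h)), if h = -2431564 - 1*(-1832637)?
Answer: 200691/477822506 ≈ 0.00042001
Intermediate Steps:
v(H) = 2388 (v(H) = -3 + 2391 = 2388)
h = -598927 (h = -2431564 + 1832637 = -598927)
1/(v(9) + (1242775 + 1612429)/((-743 - 324*(-612)) + h)) = 1/(2388 + (1242775 + 1612429)/((-743 - 324*(-612)) - 598927)) = 1/(2388 + 2855204/((-743 + 198288) - 598927)) = 1/(2388 + 2855204/(197545 - 598927)) = 1/(2388 + 2855204/(-401382)) = 1/(2388 + 2855204*(-1/401382)) = 1/(2388 - 1427602/200691) = 1/(477822506/200691) = 200691/477822506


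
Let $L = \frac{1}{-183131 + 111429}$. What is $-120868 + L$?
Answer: $- \frac{8666477337}{71702} \approx -1.2087 \cdot 10^{5}$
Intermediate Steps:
$L = - \frac{1}{71702}$ ($L = \frac{1}{-71702} = - \frac{1}{71702} \approx -1.3947 \cdot 10^{-5}$)
$-120868 + L = -120868 - \frac{1}{71702} = - \frac{8666477337}{71702}$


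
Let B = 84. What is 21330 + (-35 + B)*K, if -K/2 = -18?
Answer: 23094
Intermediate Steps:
K = 36 (K = -2*(-18) = 36)
21330 + (-35 + B)*K = 21330 + (-35 + 84)*36 = 21330 + 49*36 = 21330 + 1764 = 23094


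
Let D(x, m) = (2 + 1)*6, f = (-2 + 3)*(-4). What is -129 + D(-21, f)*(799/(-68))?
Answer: -681/2 ≈ -340.50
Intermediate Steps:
f = -4 (f = 1*(-4) = -4)
D(x, m) = 18 (D(x, m) = 3*6 = 18)
-129 + D(-21, f)*(799/(-68)) = -129 + 18*(799/(-68)) = -129 + 18*(799*(-1/68)) = -129 + 18*(-47/4) = -129 - 423/2 = -681/2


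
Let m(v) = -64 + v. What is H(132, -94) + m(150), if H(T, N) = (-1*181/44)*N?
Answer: 10399/22 ≈ 472.68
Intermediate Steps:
H(T, N) = -181*N/44 (H(T, N) = (-181*1/44)*N = -181*N/44)
H(132, -94) + m(150) = -181/44*(-94) + (-64 + 150) = 8507/22 + 86 = 10399/22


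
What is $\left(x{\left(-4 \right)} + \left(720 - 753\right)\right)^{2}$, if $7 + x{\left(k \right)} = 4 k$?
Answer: $3136$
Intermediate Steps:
$x{\left(k \right)} = -7 + 4 k$
$\left(x{\left(-4 \right)} + \left(720 - 753\right)\right)^{2} = \left(\left(-7 + 4 \left(-4\right)\right) + \left(720 - 753\right)\right)^{2} = \left(\left(-7 - 16\right) - 33\right)^{2} = \left(-23 - 33\right)^{2} = \left(-56\right)^{2} = 3136$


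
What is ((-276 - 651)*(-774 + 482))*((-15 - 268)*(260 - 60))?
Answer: -15320714400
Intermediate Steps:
((-276 - 651)*(-774 + 482))*((-15 - 268)*(260 - 60)) = (-927*(-292))*(-283*200) = 270684*(-56600) = -15320714400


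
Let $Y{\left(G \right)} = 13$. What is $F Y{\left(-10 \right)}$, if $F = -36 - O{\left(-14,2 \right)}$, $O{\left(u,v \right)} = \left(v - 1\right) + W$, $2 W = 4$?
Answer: $-507$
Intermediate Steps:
$W = 2$ ($W = \frac{1}{2} \cdot 4 = 2$)
$O{\left(u,v \right)} = 1 + v$ ($O{\left(u,v \right)} = \left(v - 1\right) + 2 = \left(-1 + v\right) + 2 = 1 + v$)
$F = -39$ ($F = -36 - \left(1 + 2\right) = -36 - 3 = -39$)
$F Y{\left(-10 \right)} = \left(-39\right) 13 = -507$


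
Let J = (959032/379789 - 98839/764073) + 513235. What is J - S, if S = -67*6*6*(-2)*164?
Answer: -80642429027934532/290186520597 ≈ -2.7790e+5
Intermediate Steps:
S = 791136 (S = -2412*(-2)*164 = -67*(-72)*164 = 4824*164 = 791136)
J = 148934574131093660/290186520597 (J = (959032*(1/379789) - 98839*1/764073) + 513235 = (959032/379789 - 98839/764073) + 513235 = 695232492365/290186520597 + 513235 = 148934574131093660/290186520597 ≈ 5.1324e+5)
J - S = 148934574131093660/290186520597 - 1*791136 = 148934574131093660/290186520597 - 791136 = -80642429027934532/290186520597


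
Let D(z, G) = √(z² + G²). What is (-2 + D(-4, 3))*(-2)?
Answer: -6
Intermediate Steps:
D(z, G) = √(G² + z²)
(-2 + D(-4, 3))*(-2) = (-2 + √(3² + (-4)²))*(-2) = (-2 + √(9 + 16))*(-2) = (-2 + √25)*(-2) = (-2 + 5)*(-2) = 3*(-2) = -6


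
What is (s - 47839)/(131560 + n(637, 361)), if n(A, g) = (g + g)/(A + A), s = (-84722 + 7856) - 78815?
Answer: -129642240/83804081 ≈ -1.5470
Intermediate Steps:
s = -155681 (s = -76866 - 78815 = -155681)
n(A, g) = g/A (n(A, g) = (2*g)/((2*A)) = (2*g)*(1/(2*A)) = g/A)
(s - 47839)/(131560 + n(637, 361)) = (-155681 - 47839)/(131560 + 361/637) = -203520/(131560 + 361*(1/637)) = -203520/(131560 + 361/637) = -203520/83804081/637 = -203520*637/83804081 = -129642240/83804081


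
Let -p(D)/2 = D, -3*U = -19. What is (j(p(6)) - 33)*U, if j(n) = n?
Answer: -285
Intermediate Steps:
U = 19/3 (U = -1/3*(-19) = 19/3 ≈ 6.3333)
p(D) = -2*D
(j(p(6)) - 33)*U = (-2*6 - 33)*(19/3) = (-12 - 33)*(19/3) = -45*19/3 = -285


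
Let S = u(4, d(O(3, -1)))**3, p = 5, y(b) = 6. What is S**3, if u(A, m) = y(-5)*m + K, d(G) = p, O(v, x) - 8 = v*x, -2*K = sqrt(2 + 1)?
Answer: (60 - sqrt(3))**9/512 ≈ 1.5122e+13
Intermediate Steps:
K = -sqrt(3)/2 (K = -sqrt(2 + 1)/2 = -sqrt(3)/2 ≈ -0.86602)
O(v, x) = 8 + v*x
d(G) = 5
u(A, m) = 6*m - sqrt(3)/2
S = (30 - sqrt(3)/2)**3 (S = (6*5 - sqrt(3)/2)**3 = (30 - sqrt(3)/2)**3 ≈ 24729.)
S**3 = ((60 - sqrt(3))**3/8)**3 = (60 - sqrt(3))**9/512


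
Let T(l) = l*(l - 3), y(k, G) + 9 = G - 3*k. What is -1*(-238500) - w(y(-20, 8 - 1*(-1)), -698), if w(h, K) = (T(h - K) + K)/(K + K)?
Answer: 83379398/349 ≈ 2.3891e+5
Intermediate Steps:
y(k, G) = -9 + G - 3*k (y(k, G) = -9 + (G - 3*k) = -9 + G - 3*k)
T(l) = l*(-3 + l)
w(h, K) = (K + (h - K)*(-3 + h - K))/(2*K) (w(h, K) = ((h - K)*(-3 + (h - K)) + K)/(K + K) = ((h - K)*(-3 + h - K) + K)/((2*K)) = (K + (h - K)*(-3 + h - K))*(1/(2*K)) = (K + (h - K)*(-3 + h - K))/(2*K))
-1*(-238500) - w(y(-20, 8 - 1*(-1)), -698) = -1*(-238500) - (-698 + (-698 - (-9 + (8 - 1*(-1)) - 3*(-20)))*(3 - 698 - (-9 + (8 - 1*(-1)) - 3*(-20))))/(2*(-698)) = 238500 - (-1)*(-698 + (-698 - (-9 + (8 + 1) + 60))*(3 - 698 - (-9 + (8 + 1) + 60)))/(2*698) = 238500 - (-1)*(-698 + (-698 - (-9 + 9 + 60))*(3 - 698 - (-9 + 9 + 60)))/(2*698) = 238500 - (-1)*(-698 + (-698 - 1*60)*(3 - 698 - 1*60))/(2*698) = 238500 - (-1)*(-698 + (-698 - 60)*(3 - 698 - 60))/(2*698) = 238500 - (-1)*(-698 - 758*(-755))/(2*698) = 238500 - (-1)*(-698 + 572290)/(2*698) = 238500 - (-1)*571592/(2*698) = 238500 - 1*(-142898/349) = 238500 + 142898/349 = 83379398/349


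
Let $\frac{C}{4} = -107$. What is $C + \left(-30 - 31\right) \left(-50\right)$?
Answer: $2622$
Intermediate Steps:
$C = -428$ ($C = 4 \left(-107\right) = -428$)
$C + \left(-30 - 31\right) \left(-50\right) = -428 + \left(-30 - 31\right) \left(-50\right) = -428 - -3050 = -428 + 3050 = 2622$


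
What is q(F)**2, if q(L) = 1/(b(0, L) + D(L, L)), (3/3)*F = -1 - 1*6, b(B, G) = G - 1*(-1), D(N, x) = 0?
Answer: 1/36 ≈ 0.027778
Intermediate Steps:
b(B, G) = 1 + G (b(B, G) = G + 1 = 1 + G)
F = -7 (F = -1 - 1*6 = -1 - 6 = -7)
q(L) = 1/(1 + L) (q(L) = 1/((1 + L) + 0) = 1/(1 + L))
q(F)**2 = (1/(1 - 7))**2 = (1/(-6))**2 = (-1/6)**2 = 1/36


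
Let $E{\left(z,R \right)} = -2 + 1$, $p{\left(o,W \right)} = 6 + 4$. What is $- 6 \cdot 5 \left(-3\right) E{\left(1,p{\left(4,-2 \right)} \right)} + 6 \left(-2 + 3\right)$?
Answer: $-84$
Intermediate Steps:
$p{\left(o,W \right)} = 10$
$E{\left(z,R \right)} = -1$
$- 6 \cdot 5 \left(-3\right) E{\left(1,p{\left(4,-2 \right)} \right)} + 6 \left(-2 + 3\right) = - 6 \cdot 5 \left(-3\right) \left(-1\right) + 6 \left(-2 + 3\right) = - 6 \left(\left(-15\right) \left(-1\right)\right) + 6 \cdot 1 = \left(-6\right) 15 + 6 = -90 + 6 = -84$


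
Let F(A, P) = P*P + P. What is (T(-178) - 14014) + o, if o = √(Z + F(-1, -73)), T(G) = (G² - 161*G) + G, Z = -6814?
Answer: 46150 + I*√1558 ≈ 46150.0 + 39.471*I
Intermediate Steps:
F(A, P) = P + P² (F(A, P) = P² + P = P + P²)
T(G) = G² - 160*G
o = I*√1558 (o = √(-6814 - 73*(1 - 73)) = √(-6814 - 73*(-72)) = √(-6814 + 5256) = √(-1558) = I*√1558 ≈ 39.471*I)
(T(-178) - 14014) + o = (-178*(-160 - 178) - 14014) + I*√1558 = (-178*(-338) - 14014) + I*√1558 = (60164 - 14014) + I*√1558 = 46150 + I*√1558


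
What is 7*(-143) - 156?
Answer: -1157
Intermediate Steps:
7*(-143) - 156 = -1001 - 156 = -1157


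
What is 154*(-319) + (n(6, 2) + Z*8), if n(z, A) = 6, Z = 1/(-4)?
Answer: -49122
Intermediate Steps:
Z = -¼ ≈ -0.25000
154*(-319) + (n(6, 2) + Z*8) = 154*(-319) + (6 - ¼*8) = -49126 + (6 - 2) = -49126 + 4 = -49122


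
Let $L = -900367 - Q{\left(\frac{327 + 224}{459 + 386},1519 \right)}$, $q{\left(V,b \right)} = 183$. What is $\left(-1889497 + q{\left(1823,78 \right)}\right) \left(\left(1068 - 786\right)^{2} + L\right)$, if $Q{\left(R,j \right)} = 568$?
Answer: $1551903302054$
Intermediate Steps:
$L = -900935$ ($L = -900367 - 568 = -900935$)
$\left(-1889497 + q{\left(1823,78 \right)}\right) \left(\left(1068 - 786\right)^{2} + L\right) = \left(-1889497 + 183\right) \left(\left(1068 - 786\right)^{2} - 900935\right) = - 1889314 \left(282^{2} - 900935\right) = - 1889314 \left(79524 - 900935\right) = \left(-1889314\right) \left(-821411\right) = 1551903302054$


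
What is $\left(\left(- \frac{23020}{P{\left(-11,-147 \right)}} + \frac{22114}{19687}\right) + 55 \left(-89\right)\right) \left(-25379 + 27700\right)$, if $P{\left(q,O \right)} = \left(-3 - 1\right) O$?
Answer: $- \frac{33134883994322}{2893989} \approx -1.145 \cdot 10^{7}$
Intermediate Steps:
$P{\left(q,O \right)} = - 4 O$
$\left(\left(- \frac{23020}{P{\left(-11,-147 \right)}} + \frac{22114}{19687}\right) + 55 \left(-89\right)\right) \left(-25379 + 27700\right) = \left(\left(- \frac{23020}{\left(-4\right) \left(-147\right)} + \frac{22114}{19687}\right) + 55 \left(-89\right)\right) \left(-25379 + 27700\right) = \left(\left(- \frac{23020}{588} + 22114 \cdot \frac{1}{19687}\right) - 4895\right) 2321 = \left(\left(\left(-23020\right) \frac{1}{588} + \frac{22114}{19687}\right) - 4895\right) 2321 = \left(\left(- \frac{5755}{147} + \frac{22114}{19687}\right) - 4895\right) 2321 = \left(- \frac{110047927}{2893989} - 4895\right) 2321 = \left(- \frac{14276124082}{2893989}\right) 2321 = - \frac{33134883994322}{2893989}$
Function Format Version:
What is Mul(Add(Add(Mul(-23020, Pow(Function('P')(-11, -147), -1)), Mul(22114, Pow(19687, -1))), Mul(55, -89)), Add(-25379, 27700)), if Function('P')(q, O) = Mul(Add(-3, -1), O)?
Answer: Rational(-33134883994322, 2893989) ≈ -1.1450e+7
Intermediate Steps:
Function('P')(q, O) = Mul(-4, O)
Mul(Add(Add(Mul(-23020, Pow(Function('P')(-11, -147), -1)), Mul(22114, Pow(19687, -1))), Mul(55, -89)), Add(-25379, 27700)) = Mul(Add(Add(Mul(-23020, Pow(Mul(-4, -147), -1)), Mul(22114, Pow(19687, -1))), Mul(55, -89)), Add(-25379, 27700)) = Mul(Add(Add(Mul(-23020, Pow(588, -1)), Mul(22114, Rational(1, 19687))), -4895), 2321) = Mul(Add(Add(Mul(-23020, Rational(1, 588)), Rational(22114, 19687)), -4895), 2321) = Mul(Add(Add(Rational(-5755, 147), Rational(22114, 19687)), -4895), 2321) = Mul(Add(Rational(-110047927, 2893989), -4895), 2321) = Mul(Rational(-14276124082, 2893989), 2321) = Rational(-33134883994322, 2893989)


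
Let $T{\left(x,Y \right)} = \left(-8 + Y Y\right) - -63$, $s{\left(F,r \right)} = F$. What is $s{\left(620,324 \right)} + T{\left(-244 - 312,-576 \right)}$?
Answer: $332451$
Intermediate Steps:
$T{\left(x,Y \right)} = 55 + Y^{2}$ ($T{\left(x,Y \right)} = \left(-8 + Y^{2}\right) + 63 = 55 + Y^{2}$)
$s{\left(620,324 \right)} + T{\left(-244 - 312,-576 \right)} = 620 + \left(55 + \left(-576\right)^{2}\right) = 620 + \left(55 + 331776\right) = 620 + 331831 = 332451$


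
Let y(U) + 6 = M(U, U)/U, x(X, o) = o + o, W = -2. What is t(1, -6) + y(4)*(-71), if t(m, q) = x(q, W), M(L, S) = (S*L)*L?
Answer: -714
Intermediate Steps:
x(X, o) = 2*o
M(L, S) = S*L² (M(L, S) = (L*S)*L = S*L²)
t(m, q) = -4 (t(m, q) = 2*(-2) = -4)
y(U) = -6 + U² (y(U) = -6 + (U*U²)/U = -6 + U³/U = -6 + U²)
t(1, -6) + y(4)*(-71) = -4 + (-6 + 4²)*(-71) = -4 + (-6 + 16)*(-71) = -4 + 10*(-71) = -4 - 710 = -714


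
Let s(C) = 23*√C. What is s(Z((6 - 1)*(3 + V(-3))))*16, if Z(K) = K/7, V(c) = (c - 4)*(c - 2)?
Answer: 368*√1330/7 ≈ 1917.2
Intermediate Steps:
V(c) = (-4 + c)*(-2 + c)
Z(K) = K/7 (Z(K) = K*(⅐) = K/7)
s(Z((6 - 1)*(3 + V(-3))))*16 = (23*√(((6 - 1)*(3 + (8 + (-3)² - 6*(-3))))/7))*16 = (23*√((5*(3 + (8 + 9 + 18)))/7))*16 = (23*√((5*(3 + 35))/7))*16 = (23*√((5*38)/7))*16 = (23*√((⅐)*190))*16 = (23*√(190/7))*16 = (23*(√1330/7))*16 = (23*√1330/7)*16 = 368*√1330/7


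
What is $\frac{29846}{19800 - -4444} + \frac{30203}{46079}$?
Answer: $\frac{95796153}{50779058} \approx 1.8865$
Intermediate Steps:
$\frac{29846}{19800 - -4444} + \frac{30203}{46079} = \frac{29846}{19800 + 4444} + 30203 \cdot \frac{1}{46079} = \frac{29846}{24244} + \frac{30203}{46079} = 29846 \cdot \frac{1}{24244} + \frac{30203}{46079} = \frac{14923}{12122} + \frac{30203}{46079} = \frac{95796153}{50779058}$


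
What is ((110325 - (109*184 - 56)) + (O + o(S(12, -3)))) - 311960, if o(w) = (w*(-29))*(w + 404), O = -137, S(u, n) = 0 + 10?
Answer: -341832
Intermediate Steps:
S(u, n) = 10
o(w) = -29*w*(404 + w) (o(w) = (-29*w)*(404 + w) = -29*w*(404 + w))
((110325 - (109*184 - 56)) + (O + o(S(12, -3)))) - 311960 = ((110325 - (109*184 - 56)) + (-137 - 29*10*(404 + 10))) - 311960 = ((110325 - (20056 - 56)) + (-137 - 29*10*414)) - 311960 = ((110325 - 1*20000) + (-137 - 120060)) - 311960 = ((110325 - 20000) - 120197) - 311960 = (90325 - 120197) - 311960 = -29872 - 311960 = -341832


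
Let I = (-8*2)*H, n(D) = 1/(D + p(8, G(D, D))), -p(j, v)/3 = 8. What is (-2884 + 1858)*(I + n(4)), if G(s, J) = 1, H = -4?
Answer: -656127/10 ≈ -65613.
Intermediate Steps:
p(j, v) = -24 (p(j, v) = -3*8 = -24)
n(D) = 1/(-24 + D) (n(D) = 1/(D - 24) = 1/(-24 + D))
I = 64 (I = -8*2*(-4) = -16*(-4) = 64)
(-2884 + 1858)*(I + n(4)) = (-2884 + 1858)*(64 + 1/(-24 + 4)) = -1026*(64 + 1/(-20)) = -1026*(64 - 1/20) = -1026*1279/20 = -656127/10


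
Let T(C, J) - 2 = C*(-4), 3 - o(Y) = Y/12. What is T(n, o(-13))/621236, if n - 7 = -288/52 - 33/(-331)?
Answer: -9133/1336589254 ≈ -6.8331e-6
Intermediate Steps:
o(Y) = 3 - Y/12
n = 6718/4303 (n = 7 + (-288/52 - 33/(-331)) = 7 + (-288*1/52 - 33*(-1/331)) = 7 + (-72/13 + 33/331) = 7 - 23403/4303 = 6718/4303 ≈ 1.5612)
T(C, J) = 2 - 4*C (T(C, J) = 2 + C*(-4) = 2 - 4*C)
T(n, o(-13))/621236 = (2 - 4*6718/4303)/621236 = (2 - 26872/4303)*(1/621236) = -18266/4303*1/621236 = -9133/1336589254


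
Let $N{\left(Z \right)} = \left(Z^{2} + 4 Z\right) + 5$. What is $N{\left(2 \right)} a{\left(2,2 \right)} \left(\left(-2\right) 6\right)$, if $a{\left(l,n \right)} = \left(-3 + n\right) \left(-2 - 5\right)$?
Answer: $-1428$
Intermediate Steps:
$N{\left(Z \right)} = 5 + Z^{2} + 4 Z$
$a{\left(l,n \right)} = 21 - 7 n$ ($a{\left(l,n \right)} = \left(-3 + n\right) \left(-7\right) = 21 - 7 n$)
$N{\left(2 \right)} a{\left(2,2 \right)} \left(\left(-2\right) 6\right) = \left(5 + 2^{2} + 4 \cdot 2\right) \left(21 - 14\right) \left(\left(-2\right) 6\right) = \left(5 + 4 + 8\right) \left(21 - 14\right) \left(-12\right) = 17 \cdot 7 \left(-12\right) = 119 \left(-12\right) = -1428$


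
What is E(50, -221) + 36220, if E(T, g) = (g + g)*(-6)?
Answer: 38872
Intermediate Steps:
E(T, g) = -12*g (E(T, g) = (2*g)*(-6) = -12*g)
E(50, -221) + 36220 = -12*(-221) + 36220 = 2652 + 36220 = 38872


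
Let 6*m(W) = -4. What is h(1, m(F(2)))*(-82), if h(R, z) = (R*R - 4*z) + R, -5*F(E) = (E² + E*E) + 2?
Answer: -1148/3 ≈ -382.67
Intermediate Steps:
F(E) = -⅖ - 2*E²/5 (F(E) = -((E² + E*E) + 2)/5 = -((E² + E²) + 2)/5 = -(2*E² + 2)/5 = -(2 + 2*E²)/5 = -⅖ - 2*E²/5)
m(W) = -⅔ (m(W) = (⅙)*(-4) = -⅔)
h(R, z) = R + R² - 4*z (h(R, z) = (R² - 4*z) + R = R + R² - 4*z)
h(1, m(F(2)))*(-82) = (1 + 1² - 4*(-⅔))*(-82) = (1 + 1 + 8/3)*(-82) = (14/3)*(-82) = -1148/3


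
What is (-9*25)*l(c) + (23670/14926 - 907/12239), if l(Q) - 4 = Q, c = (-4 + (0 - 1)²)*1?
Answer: -20413343201/91339657 ≈ -223.49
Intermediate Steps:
c = -3 (c = (-4 + (-1)²)*1 = (-4 + 1)*1 = -3*1 = -3)
l(Q) = 4 + Q
(-9*25)*l(c) + (23670/14926 - 907/12239) = (-9*25)*(4 - 3) + (23670/14926 - 907/12239) = -225*1 + (23670*(1/14926) - 907*1/12239) = -225 + (11835/7463 - 907/12239) = -225 + 138079624/91339657 = -20413343201/91339657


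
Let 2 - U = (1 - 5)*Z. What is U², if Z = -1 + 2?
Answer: 36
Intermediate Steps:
Z = 1
U = 6 (U = 2 - (1 - 5) = 2 - (-4) = 2 - 1*(-4) = 2 + 4 = 6)
U² = 6² = 36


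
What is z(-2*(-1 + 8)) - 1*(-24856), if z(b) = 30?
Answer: 24886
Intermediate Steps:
z(-2*(-1 + 8)) - 1*(-24856) = 30 - 1*(-24856) = 30 + 24856 = 24886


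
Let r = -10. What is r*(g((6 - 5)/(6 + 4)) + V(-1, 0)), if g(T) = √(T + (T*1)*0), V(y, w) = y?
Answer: 10 - √10 ≈ 6.8377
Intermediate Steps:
g(T) = √T (g(T) = √(T + T*0) = √(T + 0) = √T)
r*(g((6 - 5)/(6 + 4)) + V(-1, 0)) = -10*(√((6 - 5)/(6 + 4)) - 1) = -10*(√(1/10) - 1) = -10*(√(1*(⅒)) - 1) = -10*(√(⅒) - 1) = -10*(√10/10 - 1) = -10*(-1 + √10/10) = 10 - √10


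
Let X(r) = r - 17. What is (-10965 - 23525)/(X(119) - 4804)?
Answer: 17245/2351 ≈ 7.3352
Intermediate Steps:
X(r) = -17 + r
(-10965 - 23525)/(X(119) - 4804) = (-10965 - 23525)/((-17 + 119) - 4804) = -34490/(102 - 4804) = -34490/(-4702) = -34490*(-1/4702) = 17245/2351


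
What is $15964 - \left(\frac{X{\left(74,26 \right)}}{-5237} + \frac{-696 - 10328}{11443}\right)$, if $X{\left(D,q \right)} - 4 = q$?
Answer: $\frac{956732560302}{59926991} \approx 15965.0$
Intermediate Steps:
$X{\left(D,q \right)} = 4 + q$
$15964 - \left(\frac{X{\left(74,26 \right)}}{-5237} + \frac{-696 - 10328}{11443}\right) = 15964 - \left(\frac{4 + 26}{-5237} + \frac{-696 - 10328}{11443}\right) = 15964 - \left(30 \left(- \frac{1}{5237}\right) + \left(-696 - 10328\right) \frac{1}{11443}\right) = 15964 - \left(- \frac{30}{5237} - \frac{11024}{11443}\right) = 15964 - - \frac{58075978}{59926991} = 15964 + \frac{58075978}{59926991} = \frac{956732560302}{59926991}$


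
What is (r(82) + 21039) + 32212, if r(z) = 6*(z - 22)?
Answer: 53611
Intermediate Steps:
r(z) = -132 + 6*z (r(z) = 6*(-22 + z) = -132 + 6*z)
(r(82) + 21039) + 32212 = ((-132 + 6*82) + 21039) + 32212 = ((-132 + 492) + 21039) + 32212 = (360 + 21039) + 32212 = 21399 + 32212 = 53611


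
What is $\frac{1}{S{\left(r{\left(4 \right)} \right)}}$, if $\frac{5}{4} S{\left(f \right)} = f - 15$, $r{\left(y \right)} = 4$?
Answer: $- \frac{5}{44} \approx -0.11364$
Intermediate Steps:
$S{\left(f \right)} = -12 + \frac{4 f}{5}$ ($S{\left(f \right)} = \frac{4 \left(f - 15\right)}{5} = \frac{4 \left(-15 + f\right)}{5} = -12 + \frac{4 f}{5}$)
$\frac{1}{S{\left(r{\left(4 \right)} \right)}} = \frac{1}{-12 + \frac{4}{5} \cdot 4} = \frac{1}{-12 + \frac{16}{5}} = \frac{1}{- \frac{44}{5}} = - \frac{5}{44}$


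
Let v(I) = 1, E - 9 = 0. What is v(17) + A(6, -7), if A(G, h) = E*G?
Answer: 55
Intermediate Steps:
E = 9 (E = 9 + 0 = 9)
A(G, h) = 9*G
v(17) + A(6, -7) = 1 + 9*6 = 1 + 54 = 55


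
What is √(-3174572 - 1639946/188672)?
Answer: I*√3648177338010/1072 ≈ 1781.7*I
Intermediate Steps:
√(-3174572 - 1639946/188672) = √(-3174572 - 1639946*1/188672) = √(-3174572 - 74543/8576) = √(-27225204015/8576) = I*√3648177338010/1072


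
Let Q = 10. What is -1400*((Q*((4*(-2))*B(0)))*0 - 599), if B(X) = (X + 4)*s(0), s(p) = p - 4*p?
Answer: 838600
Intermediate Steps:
s(p) = -3*p
B(X) = 0 (B(X) = (X + 4)*(-3*0) = (4 + X)*0 = 0)
-1400*((Q*((4*(-2))*B(0)))*0 - 599) = -1400*((10*((4*(-2))*0))*0 - 599) = -1400*((10*(-8*0))*0 - 599) = -1400*((10*0)*0 - 599) = -1400*(0*0 - 599) = -1400*(0 - 599) = -1400*(-599) = 838600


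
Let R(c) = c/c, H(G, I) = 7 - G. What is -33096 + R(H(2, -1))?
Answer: -33095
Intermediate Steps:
R(c) = 1
-33096 + R(H(2, -1)) = -33096 + 1 = -33095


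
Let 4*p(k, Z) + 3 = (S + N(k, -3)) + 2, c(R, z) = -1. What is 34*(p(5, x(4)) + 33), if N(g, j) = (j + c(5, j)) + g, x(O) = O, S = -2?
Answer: 1105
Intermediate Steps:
N(g, j) = -1 + g + j (N(g, j) = (j - 1) + g = (-1 + j) + g = -1 + g + j)
p(k, Z) = -7/4 + k/4 (p(k, Z) = -3/4 + ((-2 + (-1 + k - 3)) + 2)/4 = -3/4 + ((-2 + (-4 + k)) + 2)/4 = -3/4 + ((-6 + k) + 2)/4 = -3/4 + (-4 + k)/4 = -3/4 + (-1 + k/4) = -7/4 + k/4)
34*(p(5, x(4)) + 33) = 34*((-7/4 + (1/4)*5) + 33) = 34*((-7/4 + 5/4) + 33) = 34*(-1/2 + 33) = 34*(65/2) = 1105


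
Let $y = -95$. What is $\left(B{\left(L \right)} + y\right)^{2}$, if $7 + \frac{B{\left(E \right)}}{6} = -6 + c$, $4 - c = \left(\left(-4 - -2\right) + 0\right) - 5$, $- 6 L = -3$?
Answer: $11449$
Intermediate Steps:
$L = \frac{1}{2}$ ($L = \left(- \frac{1}{6}\right) \left(-3\right) = \frac{1}{2} \approx 0.5$)
$c = 11$ ($c = 4 - \left(\left(\left(-4 - -2\right) + 0\right) - 5\right) = 4 - \left(\left(\left(-4 + 2\right) + 0\right) - 5\right) = 4 - \left(\left(-2 + 0\right) - 5\right) = 4 - \left(-2 - 5\right) = 4 - -7 = 4 + 7 = 11$)
$B{\left(E \right)} = -12$ ($B{\left(E \right)} = -42 + 6 \left(-6 + 11\right) = -42 + 6 \cdot 5 = -42 + 30 = -12$)
$\left(B{\left(L \right)} + y\right)^{2} = \left(-12 - 95\right)^{2} = \left(-107\right)^{2} = 11449$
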